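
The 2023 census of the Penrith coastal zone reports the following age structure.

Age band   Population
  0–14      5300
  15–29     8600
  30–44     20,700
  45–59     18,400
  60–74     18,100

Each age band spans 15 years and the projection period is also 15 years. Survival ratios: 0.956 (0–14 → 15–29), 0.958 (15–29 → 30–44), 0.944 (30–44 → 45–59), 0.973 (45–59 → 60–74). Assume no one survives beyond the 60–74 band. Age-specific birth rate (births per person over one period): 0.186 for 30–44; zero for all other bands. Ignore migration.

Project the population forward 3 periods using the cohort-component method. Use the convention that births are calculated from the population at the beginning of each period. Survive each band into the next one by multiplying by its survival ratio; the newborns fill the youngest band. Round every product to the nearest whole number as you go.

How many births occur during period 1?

3850

Let band 1 be 0–14 through band 5 = 60–74.
[period 1]
Births: 20700 × 0.186 = 3850
Band 2: 5300 × 0.956 = 5067
Band 3: 8600 × 0.958 = 8239
Band 4: 20700 × 0.944 = 19541
Band 5: 18400 × 0.973 = 17903
Population now: 0–14=3850, 15–29=5067, 30–44=8239, 45–59=19541, 60–74=17903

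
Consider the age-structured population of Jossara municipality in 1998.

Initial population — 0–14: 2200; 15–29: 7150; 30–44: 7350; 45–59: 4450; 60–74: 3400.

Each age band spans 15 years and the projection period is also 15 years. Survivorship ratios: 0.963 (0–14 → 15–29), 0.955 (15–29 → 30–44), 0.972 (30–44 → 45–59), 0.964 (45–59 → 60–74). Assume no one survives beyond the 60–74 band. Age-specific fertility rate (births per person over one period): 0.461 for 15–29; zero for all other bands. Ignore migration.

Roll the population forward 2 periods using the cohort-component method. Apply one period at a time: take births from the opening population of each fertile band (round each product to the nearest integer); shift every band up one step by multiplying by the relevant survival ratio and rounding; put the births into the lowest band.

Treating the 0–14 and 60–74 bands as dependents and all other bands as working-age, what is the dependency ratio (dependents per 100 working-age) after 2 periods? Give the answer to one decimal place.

Let band 1 be 0–14 through band 5 = 60–74.
Period 1:
Births: 7150 × 0.461 = 3296
Band 2: 2200 × 0.963 = 2119
Band 3: 7150 × 0.955 = 6828
Band 4: 7350 × 0.972 = 7144
Band 5: 4450 × 0.964 = 4290
→ [3296, 2119, 6828, 7144, 4290]
Period 2:
Births: 2119 × 0.461 = 977
Band 2: 3296 × 0.963 = 3174
Band 3: 2119 × 0.955 = 2024
Band 4: 6828 × 0.972 = 6637
Band 5: 7144 × 0.964 = 6887
→ [977, 3174, 2024, 6637, 6887]
Dependents (band 0–14 + band 60–74) = 977 + 6887 = 7864; working-age = 11835; ratio = 7864/11835 × 100 = 66.4

66.4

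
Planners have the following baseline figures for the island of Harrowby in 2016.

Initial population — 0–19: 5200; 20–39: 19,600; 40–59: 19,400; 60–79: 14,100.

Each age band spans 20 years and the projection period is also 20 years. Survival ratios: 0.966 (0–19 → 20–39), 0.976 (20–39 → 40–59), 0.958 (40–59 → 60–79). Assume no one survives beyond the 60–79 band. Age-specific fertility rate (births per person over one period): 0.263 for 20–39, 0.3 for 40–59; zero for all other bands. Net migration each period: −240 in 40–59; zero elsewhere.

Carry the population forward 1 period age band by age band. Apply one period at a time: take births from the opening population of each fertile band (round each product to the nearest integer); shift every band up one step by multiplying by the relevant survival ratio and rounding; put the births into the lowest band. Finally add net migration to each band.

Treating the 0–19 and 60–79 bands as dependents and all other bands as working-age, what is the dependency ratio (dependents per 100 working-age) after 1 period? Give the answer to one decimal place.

123.6

(Groups numbered youngest = 1 to oldest = 4.)
[period 1]
Births: 19600 × 0.263 = 5155 ; 19400 × 0.3 = 5820 → total 10975
Group 2: 5200 × 0.966 = 5023
Group 3: 19600 × 0.976 = 19130
Group 4: 19400 × 0.958 = 18585
Net migration: Group 3 − 240 → 18890
Giving 10975 / 5023 / 18890 / 18585.
Dependents (band 0–19 + band 60–79) = 10975 + 18585 = 29560; working-age = 23913; ratio = 29560/23913 × 100 = 123.6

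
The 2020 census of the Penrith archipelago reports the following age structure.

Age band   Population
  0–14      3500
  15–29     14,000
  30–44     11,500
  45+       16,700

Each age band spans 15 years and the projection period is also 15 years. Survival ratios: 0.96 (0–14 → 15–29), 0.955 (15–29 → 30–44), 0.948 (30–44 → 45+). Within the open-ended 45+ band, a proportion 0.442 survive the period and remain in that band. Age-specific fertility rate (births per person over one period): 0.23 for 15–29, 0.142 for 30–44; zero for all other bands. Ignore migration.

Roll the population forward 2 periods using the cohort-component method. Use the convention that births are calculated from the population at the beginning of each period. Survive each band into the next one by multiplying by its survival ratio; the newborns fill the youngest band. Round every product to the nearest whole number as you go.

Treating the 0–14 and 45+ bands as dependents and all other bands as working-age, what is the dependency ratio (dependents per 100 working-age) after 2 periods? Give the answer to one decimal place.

297.8

Numbering the bands 1..4 from youngest to oldest:
Period 1:
Births: 14000 × 0.23 = 3220  |  11500 × 0.142 = 1633 — total 4853
Band 2: 3500 × 0.96 = 3360
Band 3: 14000 × 0.955 = 13370
Band 4: 11500 × 0.948 + 16700 × 0.442 = 10902 + 7381 = 18283
End of period: [4853, 3360, 13370, 18283]
Period 2:
Births: 3360 × 0.23 = 773  |  13370 × 0.142 = 1899 — total 2672
Band 2: 4853 × 0.96 = 4659
Band 3: 3360 × 0.955 = 3209
Band 4: 13370 × 0.948 + 18283 × 0.442 = 12675 + 8081 = 20756
End of period: [2672, 4659, 3209, 20756]
Dependents (band 0–14 + band 45+) = 2672 + 20756 = 23428; working-age = 7868; ratio = 23428/7868 × 100 = 297.8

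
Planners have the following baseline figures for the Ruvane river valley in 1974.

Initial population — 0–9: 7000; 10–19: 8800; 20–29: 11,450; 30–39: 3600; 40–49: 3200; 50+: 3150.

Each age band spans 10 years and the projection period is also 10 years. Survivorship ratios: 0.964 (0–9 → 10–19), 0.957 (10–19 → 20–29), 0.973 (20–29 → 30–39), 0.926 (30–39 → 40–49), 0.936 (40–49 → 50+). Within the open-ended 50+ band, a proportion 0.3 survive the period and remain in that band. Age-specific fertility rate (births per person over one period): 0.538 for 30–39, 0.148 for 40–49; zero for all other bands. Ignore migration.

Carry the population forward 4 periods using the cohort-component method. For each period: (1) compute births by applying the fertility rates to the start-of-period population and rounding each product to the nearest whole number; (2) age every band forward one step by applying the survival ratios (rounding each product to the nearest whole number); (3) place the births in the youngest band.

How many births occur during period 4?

— Period 1 —
Births: 3600 × 0.538 = 1937  |  3200 × 0.148 = 474 → total 2411
10–19: 7000 × 0.964 = 6748
20–29: 8800 × 0.957 = 8422
30–39: 11450 × 0.973 = 11141
40–49: 3600 × 0.926 = 3334
50+: 3200 × 0.936 + 3150 × 0.3 = 2995 + 945 = 3940
→ [2411, 6748, 8422, 11141, 3334, 3940]
— Period 2 —
Births: 11141 × 0.538 = 5994  |  3334 × 0.148 = 493 → total 6487
10–19: 2411 × 0.964 = 2324
20–29: 6748 × 0.957 = 6458
30–39: 8422 × 0.973 = 8195
40–49: 11141 × 0.926 = 10317
50+: 3334 × 0.936 + 3940 × 0.3 = 3121 + 1182 = 4303
→ [6487, 2324, 6458, 8195, 10317, 4303]
— Period 3 —
Births: 8195 × 0.538 = 4409  |  10317 × 0.148 = 1527 → total 5936
10–19: 6487 × 0.964 = 6253
20–29: 2324 × 0.957 = 2224
30–39: 6458 × 0.973 = 6284
40–49: 8195 × 0.926 = 7589
50+: 10317 × 0.936 + 4303 × 0.3 = 9657 + 1291 = 10948
→ [5936, 6253, 2224, 6284, 7589, 10948]
— Period 4 —
Births: 6284 × 0.538 = 3381  |  7589 × 0.148 = 1123 → total 4504
10–19: 5936 × 0.964 = 5722
20–29: 6253 × 0.957 = 5984
30–39: 2224 × 0.973 = 2164
40–49: 6284 × 0.926 = 5819
50+: 7589 × 0.936 + 10948 × 0.3 = 7103 + 3284 = 10387
→ [4504, 5722, 5984, 2164, 5819, 10387]

4504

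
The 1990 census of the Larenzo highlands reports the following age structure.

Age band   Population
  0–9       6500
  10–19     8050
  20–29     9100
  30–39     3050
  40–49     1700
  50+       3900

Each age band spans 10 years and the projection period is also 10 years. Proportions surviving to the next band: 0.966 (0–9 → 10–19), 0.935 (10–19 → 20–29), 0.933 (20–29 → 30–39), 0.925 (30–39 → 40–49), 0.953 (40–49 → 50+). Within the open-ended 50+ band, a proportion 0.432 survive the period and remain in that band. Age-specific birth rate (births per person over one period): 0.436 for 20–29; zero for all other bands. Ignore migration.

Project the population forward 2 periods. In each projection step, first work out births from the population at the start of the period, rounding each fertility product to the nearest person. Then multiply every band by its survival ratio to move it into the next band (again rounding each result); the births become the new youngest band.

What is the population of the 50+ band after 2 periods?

4116

Period 1.
Births: 9100 × 0.436 = 3968
10–19: 6500 × 0.966 = 6279
20–29: 8050 × 0.935 = 7527
30–39: 9100 × 0.933 = 8490
40–49: 3050 × 0.925 = 2821
50+: 1700 × 0.953 + 3900 × 0.432 = 1620 + 1685 = 3305
Population now: 0–9=3968, 10–19=6279, 20–29=7527, 30–39=8490, 40–49=2821, 50+=3305
Period 2.
Births: 7527 × 0.436 = 3282
10–19: 3968 × 0.966 = 3833
20–29: 6279 × 0.935 = 5871
30–39: 7527 × 0.933 = 7023
40–49: 8490 × 0.925 = 7853
50+: 2821 × 0.953 + 3305 × 0.432 = 2688 + 1428 = 4116
Population now: 0–9=3282, 10–19=3833, 20–29=5871, 30–39=7023, 40–49=7853, 50+=4116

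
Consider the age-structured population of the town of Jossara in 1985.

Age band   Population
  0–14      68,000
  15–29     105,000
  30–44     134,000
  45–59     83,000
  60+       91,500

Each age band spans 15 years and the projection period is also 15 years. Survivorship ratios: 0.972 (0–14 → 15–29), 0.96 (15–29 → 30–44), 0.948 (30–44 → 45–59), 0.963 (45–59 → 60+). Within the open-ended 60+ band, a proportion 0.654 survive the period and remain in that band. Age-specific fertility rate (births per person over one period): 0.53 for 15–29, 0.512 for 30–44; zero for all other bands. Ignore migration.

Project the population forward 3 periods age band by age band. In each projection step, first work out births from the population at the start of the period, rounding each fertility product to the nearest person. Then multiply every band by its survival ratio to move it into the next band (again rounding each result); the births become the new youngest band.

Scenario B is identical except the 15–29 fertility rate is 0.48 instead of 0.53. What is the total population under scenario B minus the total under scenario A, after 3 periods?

Numbering the bands 1..5 from youngest to oldest:
[period 1]
Births: 105000 * 0.53 = 55650, 134000 * 0.512 = 68608 → 124258
Band 2: 68000 * 0.972 = 66096
Band 3: 105000 * 0.96 = 100800
Band 4: 134000 * 0.948 = 127032
Band 5: 83000 * 0.963 + 91500 * 0.654 = 79929 + 59841 = 139770
Population now: 0–14=124258, 15–29=66096, 30–44=100800, 45–59=127032, 60+=139770
[period 2]
Births: 66096 * 0.53 = 35031, 100800 * 0.512 = 51610 → 86641
Band 2: 124258 * 0.972 = 120779
Band 3: 66096 * 0.96 = 63452
Band 4: 100800 * 0.948 = 95558
Band 5: 127032 * 0.963 + 139770 * 0.654 = 122332 + 91410 = 213742
Population now: 0–14=86641, 15–29=120779, 30–44=63452, 45–59=95558, 60+=213742
[period 3]
Births: 120779 * 0.53 = 64013, 63452 * 0.512 = 32487 → 96500
Band 2: 86641 * 0.972 = 84215
Band 3: 120779 * 0.96 = 115948
Band 4: 63452 * 0.948 = 60152
Band 5: 95558 * 0.963 + 213742 * 0.654 = 92022 + 139787 = 231809
Population now: 0–14=96500, 15–29=84215, 30–44=115948, 45–59=60152, 60+=231809
Scenario A total after 3 periods: 588624
Scenario B projection —
[period 1]
Births: 105000 * 0.48 = 50400, 134000 * 0.512 = 68608 → 119008
Band 2: 68000 * 0.972 = 66096
Band 3: 105000 * 0.96 = 100800
Band 4: 134000 * 0.948 = 127032
Band 5: 83000 * 0.963 + 91500 * 0.654 = 79929 + 59841 = 139770
Population now: 0–14=119008, 15–29=66096, 30–44=100800, 45–59=127032, 60+=139770
[period 2]
Births: 66096 * 0.48 = 31726, 100800 * 0.512 = 51610 → 83336
Band 2: 119008 * 0.972 = 115676
Band 3: 66096 * 0.96 = 63452
Band 4: 100800 * 0.948 = 95558
Band 5: 127032 * 0.963 + 139770 * 0.654 = 122332 + 91410 = 213742
Population now: 0–14=83336, 15–29=115676, 30–44=63452, 45–59=95558, 60+=213742
[period 3]
Births: 115676 * 0.48 = 55524, 63452 * 0.512 = 32487 → 88011
Band 2: 83336 * 0.972 = 81003
Band 3: 115676 * 0.96 = 111049
Band 4: 63452 * 0.948 = 60152
Band 5: 95558 * 0.963 + 213742 * 0.654 = 92022 + 139787 = 231809
Population now: 0–14=88011, 15–29=81003, 30–44=111049, 45–59=60152, 60+=231809
Scenario B total after 3 periods: 572024
Difference B − A = 572024 − 588624 = -16600

-16600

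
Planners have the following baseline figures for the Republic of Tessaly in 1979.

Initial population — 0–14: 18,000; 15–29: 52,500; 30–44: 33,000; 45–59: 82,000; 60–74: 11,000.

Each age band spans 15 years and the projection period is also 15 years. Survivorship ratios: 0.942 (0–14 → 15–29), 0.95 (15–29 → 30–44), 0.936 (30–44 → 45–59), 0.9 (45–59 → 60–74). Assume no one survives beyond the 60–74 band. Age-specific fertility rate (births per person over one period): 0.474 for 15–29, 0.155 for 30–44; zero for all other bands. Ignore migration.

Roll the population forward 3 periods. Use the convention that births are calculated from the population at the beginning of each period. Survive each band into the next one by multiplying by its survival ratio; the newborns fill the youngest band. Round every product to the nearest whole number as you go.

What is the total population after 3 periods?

Numbering the groups 1..5 from youngest to oldest:
— Period 1 —
Births: 52500 × 0.474 = 24885  |  33000 × 0.155 = 5115 → 30000
Group 2: 18000 × 0.942 = 16956
Group 3: 52500 × 0.95 = 49875
Group 4: 33000 × 0.936 = 30888
Group 5: 82000 × 0.9 = 73800
End of period: [30000, 16956, 49875, 30888, 73800]
— Period 2 —
Births: 16956 × 0.474 = 8037  |  49875 × 0.155 = 7731 → 15768
Group 2: 30000 × 0.942 = 28260
Group 3: 16956 × 0.95 = 16108
Group 4: 49875 × 0.936 = 46683
Group 5: 30888 × 0.9 = 27799
End of period: [15768, 28260, 16108, 46683, 27799]
— Period 3 —
Births: 28260 × 0.474 = 13395  |  16108 × 0.155 = 2497 → 15892
Group 2: 15768 × 0.942 = 14853
Group 3: 28260 × 0.95 = 26847
Group 4: 16108 × 0.936 = 15077
Group 5: 46683 × 0.9 = 42015
End of period: [15892, 14853, 26847, 15077, 42015]
Total after period 3: 15892 + 14853 + 26847 + 15077 + 42015 = 114684

114684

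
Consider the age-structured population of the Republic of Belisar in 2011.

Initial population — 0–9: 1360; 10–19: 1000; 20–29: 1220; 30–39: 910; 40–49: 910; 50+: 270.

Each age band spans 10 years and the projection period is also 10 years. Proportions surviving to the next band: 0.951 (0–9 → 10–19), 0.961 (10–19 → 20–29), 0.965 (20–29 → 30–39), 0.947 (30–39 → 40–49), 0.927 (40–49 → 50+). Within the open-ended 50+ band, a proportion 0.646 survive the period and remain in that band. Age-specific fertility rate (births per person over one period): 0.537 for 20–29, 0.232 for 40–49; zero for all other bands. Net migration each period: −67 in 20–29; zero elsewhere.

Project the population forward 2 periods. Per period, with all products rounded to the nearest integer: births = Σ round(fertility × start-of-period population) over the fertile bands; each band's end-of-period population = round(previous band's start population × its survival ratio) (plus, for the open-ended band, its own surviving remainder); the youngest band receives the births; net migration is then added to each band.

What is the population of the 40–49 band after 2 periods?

1115

Numbering the bands 1..6 from youngest to oldest:
[period 1]
Births: 1220 × 0.537 = 655, 910 × 0.232 = 211 → total 866
Band 2: 1360 × 0.951 = 1293
Band 3: 1000 × 0.961 = 961
Band 4: 1220 × 0.965 = 1177
Band 5: 910 × 0.947 = 862
Band 6: 910 × 0.927 + 270 × 0.646 = 844 + 174 = 1018
Net migration: Band 3 − 67 → 894
Giving 866 / 1293 / 894 / 1177 / 862 / 1018.
[period 2]
Births: 894 × 0.537 = 480, 862 × 0.232 = 200 → total 680
Band 2: 866 × 0.951 = 824
Band 3: 1293 × 0.961 = 1243
Band 4: 894 × 0.965 = 863
Band 5: 1177 × 0.947 = 1115
Band 6: 862 × 0.927 + 1018 × 0.646 = 799 + 658 = 1457
Net migration: Band 3 − 67 → 1176
Giving 680 / 824 / 1176 / 863 / 1115 / 1457.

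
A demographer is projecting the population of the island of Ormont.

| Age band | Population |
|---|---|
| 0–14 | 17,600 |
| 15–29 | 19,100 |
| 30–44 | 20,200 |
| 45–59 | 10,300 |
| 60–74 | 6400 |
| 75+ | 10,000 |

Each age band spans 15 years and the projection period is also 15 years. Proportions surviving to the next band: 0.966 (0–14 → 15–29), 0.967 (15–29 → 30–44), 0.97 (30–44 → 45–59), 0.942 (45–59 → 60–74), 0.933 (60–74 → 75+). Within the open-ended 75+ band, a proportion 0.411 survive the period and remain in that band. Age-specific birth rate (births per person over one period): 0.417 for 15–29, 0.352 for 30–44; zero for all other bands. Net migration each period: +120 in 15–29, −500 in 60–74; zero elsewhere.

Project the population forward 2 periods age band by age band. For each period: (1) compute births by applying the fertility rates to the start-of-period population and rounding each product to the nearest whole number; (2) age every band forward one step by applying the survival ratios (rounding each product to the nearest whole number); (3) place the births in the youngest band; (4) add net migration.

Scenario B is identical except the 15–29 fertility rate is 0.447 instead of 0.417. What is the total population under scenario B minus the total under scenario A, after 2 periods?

— Period 1 —
Births: 19100 × 0.417 = 7965, 20200 × 0.352 = 7110 — total 15075
15–29: 17600 × 0.966 = 17002
30–44: 19100 × 0.967 = 18470
45–59: 20200 × 0.97 = 19594
60–74: 10300 × 0.942 = 9703
75+: 6400 × 0.933 + 10000 × 0.411 = 5971 + 4110 = 10081
Net migration: 15–29 + 120 → 17122; 60–74 − 500 → 9203
Giving 15075 / 17122 / 18470 / 19594 / 9203 / 10081.
— Period 2 —
Births: 17122 × 0.417 = 7140, 18470 × 0.352 = 6501 — total 13641
15–29: 15075 × 0.966 = 14562
30–44: 17122 × 0.967 = 16557
45–59: 18470 × 0.97 = 17916
60–74: 19594 × 0.942 = 18458
75+: 9203 × 0.933 + 10081 × 0.411 = 8586 + 4143 = 12729
Net migration: 15–29 + 120 → 14682; 60–74 − 500 → 17958
Giving 13641 / 14682 / 16557 / 17916 / 17958 / 12729.
Scenario A total after 2 periods: 93483
Scenario B projection —
— Period 1 —
Births: 19100 × 0.447 = 8538, 20200 × 0.352 = 7110 — total 15648
15–29: 17600 × 0.966 = 17002
30–44: 19100 × 0.967 = 18470
45–59: 20200 × 0.97 = 19594
60–74: 10300 × 0.942 = 9703
75+: 6400 × 0.933 + 10000 × 0.411 = 5971 + 4110 = 10081
Net migration: 15–29 + 120 → 17122; 60–74 − 500 → 9203
Giving 15648 / 17122 / 18470 / 19594 / 9203 / 10081.
— Period 2 —
Births: 17122 × 0.447 = 7654, 18470 × 0.352 = 6501 — total 14155
15–29: 15648 × 0.966 = 15116
30–44: 17122 × 0.967 = 16557
45–59: 18470 × 0.97 = 17916
60–74: 19594 × 0.942 = 18458
75+: 9203 × 0.933 + 10081 × 0.411 = 8586 + 4143 = 12729
Net migration: 15–29 + 120 → 15236; 60–74 − 500 → 17958
Giving 14155 / 15236 / 16557 / 17916 / 17958 / 12729.
Scenario B total after 2 periods: 94551
Difference B − A = 94551 − 93483 = 1068

1068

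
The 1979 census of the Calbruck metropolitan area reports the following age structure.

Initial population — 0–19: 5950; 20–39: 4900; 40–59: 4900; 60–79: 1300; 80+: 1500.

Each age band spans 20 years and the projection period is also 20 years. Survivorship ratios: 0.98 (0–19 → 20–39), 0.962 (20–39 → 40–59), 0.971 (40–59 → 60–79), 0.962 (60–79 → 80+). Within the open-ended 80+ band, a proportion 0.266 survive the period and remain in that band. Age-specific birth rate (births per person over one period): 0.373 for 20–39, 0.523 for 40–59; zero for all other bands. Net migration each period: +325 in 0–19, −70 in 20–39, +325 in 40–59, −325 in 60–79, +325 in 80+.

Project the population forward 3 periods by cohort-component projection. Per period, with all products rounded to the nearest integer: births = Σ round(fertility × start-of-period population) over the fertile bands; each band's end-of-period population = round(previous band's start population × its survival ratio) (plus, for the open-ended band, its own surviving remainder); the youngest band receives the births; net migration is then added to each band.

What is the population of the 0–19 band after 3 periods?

5091

Period 1.
Births: 4900 × 0.373 = 1828 ; 4900 × 0.523 = 2563 → 4391
20–39: 5950 × 0.98 = 5831
40–59: 4900 × 0.962 = 4714
60–79: 4900 × 0.971 = 4758
80+: 1300 × 0.962 + 1500 × 0.266 = 1251 + 399 = 1650
Net migration: 0–19 + 325 → 4716; 20–39 − 70 → 5761; 40–59 + 325 → 5039; 60–79 − 325 → 4433; 80+ + 325 → 1975
Population now: 0–19=4716, 20–39=5761, 40–59=5039, 60–79=4433, 80+=1975
Period 2.
Births: 5761 × 0.373 = 2149 ; 5039 × 0.523 = 2635 → 4784
20–39: 4716 × 0.98 = 4622
40–59: 5761 × 0.962 = 5542
60–79: 5039 × 0.971 = 4893
80+: 4433 × 0.962 + 1975 × 0.266 = 4265 + 525 = 4790
Net migration: 0–19 + 325 → 5109; 20–39 − 70 → 4552; 40–59 + 325 → 5867; 60–79 − 325 → 4568; 80+ + 325 → 5115
Population now: 0–19=5109, 20–39=4552, 40–59=5867, 60–79=4568, 80+=5115
Period 3.
Births: 4552 × 0.373 = 1698 ; 5867 × 0.523 = 3068 → 4766
20–39: 5109 × 0.98 = 5007
40–59: 4552 × 0.962 = 4379
60–79: 5867 × 0.971 = 5697
80+: 4568 × 0.962 + 5115 × 0.266 = 4394 + 1361 = 5755
Net migration: 0–19 + 325 → 5091; 20–39 − 70 → 4937; 40–59 + 325 → 4704; 60–79 − 325 → 5372; 80+ + 325 → 6080
Population now: 0–19=5091, 20–39=4937, 40–59=4704, 60–79=5372, 80+=6080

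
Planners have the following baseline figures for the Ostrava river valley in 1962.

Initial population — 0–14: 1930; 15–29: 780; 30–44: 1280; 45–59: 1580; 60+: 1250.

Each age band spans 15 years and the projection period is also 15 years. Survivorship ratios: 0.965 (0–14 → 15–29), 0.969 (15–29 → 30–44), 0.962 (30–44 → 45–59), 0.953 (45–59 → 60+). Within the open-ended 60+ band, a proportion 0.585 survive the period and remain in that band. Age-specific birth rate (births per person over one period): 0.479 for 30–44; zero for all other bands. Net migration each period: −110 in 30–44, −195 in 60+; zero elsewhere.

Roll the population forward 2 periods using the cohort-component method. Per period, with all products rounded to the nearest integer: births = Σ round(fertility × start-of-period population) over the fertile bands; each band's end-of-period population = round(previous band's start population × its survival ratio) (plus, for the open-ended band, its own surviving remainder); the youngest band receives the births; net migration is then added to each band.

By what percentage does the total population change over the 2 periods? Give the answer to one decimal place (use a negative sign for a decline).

After projecting period 1:
Births: 1280 × 0.479 = 613
15–29: 1930 × 0.965 = 1862
30–44: 780 × 0.969 = 756
45–59: 1280 × 0.962 = 1231
60+: 1580 × 0.953 + 1250 × 0.585 = 1506 + 731 = 2237
Net migration: 30–44 − 110 → 646; 60+ − 195 → 2042
Giving 613 / 1862 / 646 / 1231 / 2042.
After projecting period 2:
Births: 646 × 0.479 = 309
15–29: 613 × 0.965 = 592
30–44: 1862 × 0.969 = 1804
45–59: 646 × 0.962 = 621
60+: 1231 × 0.953 + 2042 × 0.585 = 1173 + 1195 = 2368
Net migration: 30–44 − 110 → 1694; 60+ − 195 → 2173
Giving 309 / 592 / 1694 / 621 / 2173.
Total: 6820 → 5389; change = -1431; percentage change = -21.0%

-21.0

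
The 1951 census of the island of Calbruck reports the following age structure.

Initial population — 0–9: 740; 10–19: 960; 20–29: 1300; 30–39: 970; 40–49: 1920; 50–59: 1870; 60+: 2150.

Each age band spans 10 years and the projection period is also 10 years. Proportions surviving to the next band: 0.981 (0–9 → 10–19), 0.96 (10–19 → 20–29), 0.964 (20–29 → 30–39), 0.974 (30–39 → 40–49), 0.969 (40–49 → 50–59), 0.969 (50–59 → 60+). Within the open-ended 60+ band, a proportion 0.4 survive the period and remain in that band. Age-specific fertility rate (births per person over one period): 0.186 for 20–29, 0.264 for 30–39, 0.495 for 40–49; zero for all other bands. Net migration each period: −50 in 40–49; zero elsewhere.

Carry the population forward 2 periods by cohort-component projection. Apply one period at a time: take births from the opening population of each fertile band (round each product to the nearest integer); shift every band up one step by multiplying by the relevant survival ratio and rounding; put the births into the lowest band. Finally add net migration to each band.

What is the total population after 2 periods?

[period 1]
Births: 1300 × 0.186 = 242 ; 970 × 0.264 = 256 ; 1920 × 0.495 = 950 → total 1448
10–19: 740 × 0.981 = 726
20–29: 960 × 0.96 = 922
30–39: 1300 × 0.964 = 1253
40–49: 970 × 0.974 = 945
50–59: 1920 × 0.969 = 1860
60+: 1870 × 0.969 + 2150 × 0.4 = 1812 + 860 = 2672
Net migration: 40–49 − 50 → 895
Population now: 0–9=1448, 10–19=726, 20–29=922, 30–39=1253, 40–49=895, 50–59=1860, 60+=2672
[period 2]
Births: 922 × 0.186 = 171 ; 1253 × 0.264 = 331 ; 895 × 0.495 = 443 → total 945
10–19: 1448 × 0.981 = 1420
20–29: 726 × 0.96 = 697
30–39: 922 × 0.964 = 889
40–49: 1253 × 0.974 = 1220
50–59: 895 × 0.969 = 867
60+: 1860 × 0.969 + 2672 × 0.4 = 1802 + 1069 = 2871
Net migration: 40–49 − 50 → 1170
Population now: 0–9=945, 10–19=1420, 20–29=697, 30–39=889, 40–49=1170, 50–59=867, 60+=2871
Total after period 2: 945 + 1420 + 697 + 889 + 1170 + 867 + 2871 = 8859

8859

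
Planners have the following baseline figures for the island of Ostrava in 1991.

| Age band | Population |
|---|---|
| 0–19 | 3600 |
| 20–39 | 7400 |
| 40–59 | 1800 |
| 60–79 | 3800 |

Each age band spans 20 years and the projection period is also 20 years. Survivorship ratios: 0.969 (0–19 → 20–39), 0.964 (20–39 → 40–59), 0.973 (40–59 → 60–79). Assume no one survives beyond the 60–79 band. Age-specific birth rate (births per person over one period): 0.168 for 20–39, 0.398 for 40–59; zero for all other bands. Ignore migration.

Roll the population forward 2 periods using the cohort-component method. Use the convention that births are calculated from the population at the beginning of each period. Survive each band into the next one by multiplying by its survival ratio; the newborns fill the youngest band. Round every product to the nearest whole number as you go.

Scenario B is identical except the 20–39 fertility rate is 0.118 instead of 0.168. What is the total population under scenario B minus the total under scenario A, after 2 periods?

-532

Let group 1 be 0–19 through group 4 = 60–79.
Period 1:
Births: 7400 * 0.168 = 1243  |  1800 * 0.398 = 716 ⇒ total 1959
Group 2: 3600 * 0.969 = 3488
Group 3: 7400 * 0.964 = 7134
Group 4: 1800 * 0.973 = 1751
Giving 1959 / 3488 / 7134 / 1751.
Period 2:
Births: 3488 * 0.168 = 586  |  7134 * 0.398 = 2839 ⇒ total 3425
Group 2: 1959 * 0.969 = 1898
Group 3: 3488 * 0.964 = 3362
Group 4: 7134 * 0.973 = 6941
Giving 3425 / 1898 / 3362 / 6941.
Scenario A total after 2 periods: 15626
Scenario B projection —
Period 1:
Births: 7400 * 0.118 = 873  |  1800 * 0.398 = 716 ⇒ total 1589
Group 2: 3600 * 0.969 = 3488
Group 3: 7400 * 0.964 = 7134
Group 4: 1800 * 0.973 = 1751
Giving 1589 / 3488 / 7134 / 1751.
Period 2:
Births: 3488 * 0.118 = 412  |  7134 * 0.398 = 2839 ⇒ total 3251
Group 2: 1589 * 0.969 = 1540
Group 3: 3488 * 0.964 = 3362
Group 4: 7134 * 0.973 = 6941
Giving 3251 / 1540 / 3362 / 6941.
Scenario B total after 2 periods: 15094
Difference B − A = 15094 − 15626 = -532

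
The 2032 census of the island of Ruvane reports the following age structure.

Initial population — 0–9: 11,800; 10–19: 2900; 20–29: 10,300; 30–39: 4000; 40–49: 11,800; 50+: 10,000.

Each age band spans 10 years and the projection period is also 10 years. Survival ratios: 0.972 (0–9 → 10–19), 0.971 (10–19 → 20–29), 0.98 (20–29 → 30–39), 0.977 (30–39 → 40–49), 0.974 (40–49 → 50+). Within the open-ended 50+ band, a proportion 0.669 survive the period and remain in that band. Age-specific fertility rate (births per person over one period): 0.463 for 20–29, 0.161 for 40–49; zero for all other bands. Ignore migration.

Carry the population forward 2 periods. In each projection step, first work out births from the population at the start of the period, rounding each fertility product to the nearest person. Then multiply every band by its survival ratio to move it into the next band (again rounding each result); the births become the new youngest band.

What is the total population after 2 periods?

48144

Call the bands 1 to 6, youngest first.
[period 1]
Births: 10300 × 0.463 = 4769  |  11800 × 0.161 = 1900 ⇒ total 6669
Band 2: 11800 × 0.972 = 11470
Band 3: 2900 × 0.971 = 2816
Band 4: 10300 × 0.98 = 10094
Band 5: 4000 × 0.977 = 3908
Band 6: 11800 × 0.974 + 10000 × 0.669 = 11493 + 6690 = 18183
Population now: 0–9=6669, 10–19=11470, 20–29=2816, 30–39=10094, 40–49=3908, 50+=18183
[period 2]
Births: 2816 × 0.463 = 1304  |  3908 × 0.161 = 629 ⇒ total 1933
Band 2: 6669 × 0.972 = 6482
Band 3: 11470 × 0.971 = 11137
Band 4: 2816 × 0.98 = 2760
Band 5: 10094 × 0.977 = 9862
Band 6: 3908 × 0.974 + 18183 × 0.669 = 3806 + 12164 = 15970
Population now: 0–9=1933, 10–19=6482, 20–29=11137, 30–39=2760, 40–49=9862, 50+=15970
Total after period 2: 1933 + 6482 + 11137 + 2760 + 9862 + 15970 = 48144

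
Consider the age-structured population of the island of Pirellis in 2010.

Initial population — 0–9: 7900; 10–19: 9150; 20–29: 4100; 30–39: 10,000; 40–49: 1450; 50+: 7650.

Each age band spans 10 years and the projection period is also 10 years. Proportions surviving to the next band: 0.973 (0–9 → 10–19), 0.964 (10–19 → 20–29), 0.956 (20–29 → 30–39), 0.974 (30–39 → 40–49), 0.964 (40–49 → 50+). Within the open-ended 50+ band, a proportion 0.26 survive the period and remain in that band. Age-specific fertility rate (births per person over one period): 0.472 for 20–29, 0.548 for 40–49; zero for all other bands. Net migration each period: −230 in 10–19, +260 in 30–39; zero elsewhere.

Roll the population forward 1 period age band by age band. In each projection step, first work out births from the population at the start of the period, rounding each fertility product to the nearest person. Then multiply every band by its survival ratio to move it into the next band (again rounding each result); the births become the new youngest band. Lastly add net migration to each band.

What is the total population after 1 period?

36315

Period 1:
Births: 4100 * 0.472 = 1935  |  1450 * 0.548 = 795 → 2730
10–19: 7900 * 0.973 = 7687
20–29: 9150 * 0.964 = 8821
30–39: 4100 * 0.956 = 3920
40–49: 10000 * 0.974 = 9740
50+: 1450 * 0.964 + 7650 * 0.26 = 1398 + 1989 = 3387
Net migration: 10–19 − 230 → 7457; 30–39 + 260 → 4180
Population now: 0–9=2730, 10–19=7457, 20–29=8821, 30–39=4180, 40–49=9740, 50+=3387
Total after period 1: 2730 + 7457 + 8821 + 4180 + 9740 + 3387 = 36315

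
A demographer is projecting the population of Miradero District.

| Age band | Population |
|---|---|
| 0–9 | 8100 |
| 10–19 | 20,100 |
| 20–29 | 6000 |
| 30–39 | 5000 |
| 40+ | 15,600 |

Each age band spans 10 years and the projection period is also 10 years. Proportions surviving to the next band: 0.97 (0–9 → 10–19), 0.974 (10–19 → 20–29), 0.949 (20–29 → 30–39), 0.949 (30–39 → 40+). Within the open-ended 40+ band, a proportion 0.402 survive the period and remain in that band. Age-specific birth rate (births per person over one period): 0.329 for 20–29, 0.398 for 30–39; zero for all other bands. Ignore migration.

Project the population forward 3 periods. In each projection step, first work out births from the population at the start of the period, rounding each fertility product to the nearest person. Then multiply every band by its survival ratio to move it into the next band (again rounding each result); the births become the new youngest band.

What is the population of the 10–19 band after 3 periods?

8446

Let band 1 be 0–9 through band 5 = 40+.
Period 1.
Births: 6000 × 0.329 = 1974, 5000 × 0.398 = 1990 — total 3964
Band 2: 8100 × 0.97 = 7857
Band 3: 20100 × 0.974 = 19577
Band 4: 6000 × 0.949 = 5694
Band 5: 5000 × 0.949 + 15600 × 0.402 = 4745 + 6271 = 11016
→ [3964, 7857, 19577, 5694, 11016]
Period 2.
Births: 19577 × 0.329 = 6441, 5694 × 0.398 = 2266 — total 8707
Band 2: 3964 × 0.97 = 3845
Band 3: 7857 × 0.974 = 7653
Band 4: 19577 × 0.949 = 18579
Band 5: 5694 × 0.949 + 11016 × 0.402 = 5404 + 4428 = 9832
→ [8707, 3845, 7653, 18579, 9832]
Period 3.
Births: 7653 × 0.329 = 2518, 18579 × 0.398 = 7394 — total 9912
Band 2: 8707 × 0.97 = 8446
Band 3: 3845 × 0.974 = 3745
Band 4: 7653 × 0.949 = 7263
Band 5: 18579 × 0.949 + 9832 × 0.402 = 17631 + 3952 = 21583
→ [9912, 8446, 3745, 7263, 21583]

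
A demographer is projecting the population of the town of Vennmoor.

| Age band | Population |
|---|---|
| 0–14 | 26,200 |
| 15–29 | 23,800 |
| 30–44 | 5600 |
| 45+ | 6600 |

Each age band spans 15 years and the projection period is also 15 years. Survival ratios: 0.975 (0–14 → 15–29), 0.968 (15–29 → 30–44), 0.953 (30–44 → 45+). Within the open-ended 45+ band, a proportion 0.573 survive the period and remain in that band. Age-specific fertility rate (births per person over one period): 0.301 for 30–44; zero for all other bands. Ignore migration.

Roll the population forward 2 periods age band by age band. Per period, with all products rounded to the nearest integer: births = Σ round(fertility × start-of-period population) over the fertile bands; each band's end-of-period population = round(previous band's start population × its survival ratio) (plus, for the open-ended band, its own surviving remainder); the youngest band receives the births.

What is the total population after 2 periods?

[period 1]
Births: 5600 × 0.301 = 1686
15–29: 26200 × 0.975 = 25545
30–44: 23800 × 0.968 = 23038
45+: 5600 × 0.953 + 6600 × 0.573 = 5337 + 3782 = 9119
Giving 1686 / 25545 / 23038 / 9119.
[period 2]
Births: 23038 × 0.301 = 6934
15–29: 1686 × 0.975 = 1644
30–44: 25545 × 0.968 = 24728
45+: 23038 × 0.953 + 9119 × 0.573 = 21955 + 5225 = 27180
Giving 6934 / 1644 / 24728 / 27180.
Total after period 2: 6934 + 1644 + 24728 + 27180 = 60486

60486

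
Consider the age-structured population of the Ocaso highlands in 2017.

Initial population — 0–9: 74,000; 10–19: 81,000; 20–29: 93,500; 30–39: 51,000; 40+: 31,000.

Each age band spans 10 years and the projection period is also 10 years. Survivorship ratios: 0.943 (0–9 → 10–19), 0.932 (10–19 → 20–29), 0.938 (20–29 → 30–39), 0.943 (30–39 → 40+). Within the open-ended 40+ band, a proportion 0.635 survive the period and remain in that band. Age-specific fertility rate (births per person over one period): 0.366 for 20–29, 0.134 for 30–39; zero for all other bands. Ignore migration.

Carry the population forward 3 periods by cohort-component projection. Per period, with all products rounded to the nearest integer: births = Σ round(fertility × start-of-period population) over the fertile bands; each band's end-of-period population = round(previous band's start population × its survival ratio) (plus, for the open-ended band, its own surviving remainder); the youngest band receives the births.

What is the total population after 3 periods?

314139

— Period 1 —
Births: 93500 * 0.366 = 34221  |  51000 * 0.134 = 6834 → 41055
10–19: 74000 * 0.943 = 69782
20–29: 81000 * 0.932 = 75492
30–39: 93500 * 0.938 = 87703
40+: 51000 * 0.943 + 31000 * 0.635 = 48093 + 19685 = 67778
Giving 41055 / 69782 / 75492 / 87703 / 67778.
— Period 2 —
Births: 75492 * 0.366 = 27630  |  87703 * 0.134 = 11752 → 39382
10–19: 41055 * 0.943 = 38715
20–29: 69782 * 0.932 = 65037
30–39: 75492 * 0.938 = 70811
40+: 87703 * 0.943 + 67778 * 0.635 = 82704 + 43039 = 125743
Giving 39382 / 38715 / 65037 / 70811 / 125743.
— Period 3 —
Births: 65037 * 0.366 = 23804  |  70811 * 0.134 = 9489 → 33293
10–19: 39382 * 0.943 = 37137
20–29: 38715 * 0.932 = 36082
30–39: 65037 * 0.938 = 61005
40+: 70811 * 0.943 + 125743 * 0.635 = 66775 + 79847 = 146622
Giving 33293 / 37137 / 36082 / 61005 / 146622.
Total after period 3: 33293 + 37137 + 36082 + 61005 + 146622 = 314139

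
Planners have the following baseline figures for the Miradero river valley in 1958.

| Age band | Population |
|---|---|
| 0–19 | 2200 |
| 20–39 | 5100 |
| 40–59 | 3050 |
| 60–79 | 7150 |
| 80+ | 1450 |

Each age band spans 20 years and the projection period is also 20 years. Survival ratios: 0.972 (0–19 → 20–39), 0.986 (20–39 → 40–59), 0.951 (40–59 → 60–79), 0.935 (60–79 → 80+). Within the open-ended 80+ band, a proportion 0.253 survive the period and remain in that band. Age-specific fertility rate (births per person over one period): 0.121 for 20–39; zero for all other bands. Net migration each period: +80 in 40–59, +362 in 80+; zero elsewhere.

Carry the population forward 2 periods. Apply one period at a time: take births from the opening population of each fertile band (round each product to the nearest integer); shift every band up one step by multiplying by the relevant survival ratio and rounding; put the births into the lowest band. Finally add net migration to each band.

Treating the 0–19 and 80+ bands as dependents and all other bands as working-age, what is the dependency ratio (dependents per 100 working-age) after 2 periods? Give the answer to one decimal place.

(Bands numbered youngest = 1 to oldest = 5.)
[period 1]
Births: 5100 × 0.121 = 617
Band 2: 2200 × 0.972 = 2138
Band 3: 5100 × 0.986 = 5029
Band 4: 3050 × 0.951 = 2901
Band 5: 7150 × 0.935 + 1450 × 0.253 = 6685 + 367 = 7052
Net migration: Band 3 + 80 → 5109; Band 5 + 362 → 7414
→ [617, 2138, 5109, 2901, 7414]
[period 2]
Births: 2138 × 0.121 = 259
Band 2: 617 × 0.972 = 600
Band 3: 2138 × 0.986 = 2108
Band 4: 5109 × 0.951 = 4859
Band 5: 2901 × 0.935 + 7414 × 0.253 = 2712 + 1876 = 4588
Net migration: Band 3 + 80 → 2188; Band 5 + 362 → 4950
→ [259, 600, 2188, 4859, 4950]
Dependents (band 0–19 + band 80+) = 259 + 4950 = 5209; working-age = 7647; ratio = 5209/7647 × 100 = 68.1

68.1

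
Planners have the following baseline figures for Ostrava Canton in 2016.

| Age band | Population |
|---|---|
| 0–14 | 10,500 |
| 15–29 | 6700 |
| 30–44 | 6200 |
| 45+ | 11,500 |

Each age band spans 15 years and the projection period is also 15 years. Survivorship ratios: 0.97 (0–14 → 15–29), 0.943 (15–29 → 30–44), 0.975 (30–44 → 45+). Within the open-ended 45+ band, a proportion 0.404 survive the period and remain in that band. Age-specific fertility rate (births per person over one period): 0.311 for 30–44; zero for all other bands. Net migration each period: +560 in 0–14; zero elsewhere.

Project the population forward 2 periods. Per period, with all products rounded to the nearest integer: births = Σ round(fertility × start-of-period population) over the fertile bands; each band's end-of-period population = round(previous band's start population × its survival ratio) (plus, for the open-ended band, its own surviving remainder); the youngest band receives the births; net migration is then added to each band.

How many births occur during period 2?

1965

Period 1.
Births: 6200 * 0.311 = 1928
15–29: 10500 * 0.97 = 10185
30–44: 6700 * 0.943 = 6318
45+: 6200 * 0.975 + 11500 * 0.404 = 6045 + 4646 = 10691
Net migration: 0–14 + 560 → 2488
Giving 2488 / 10185 / 6318 / 10691.
Period 2.
Births: 6318 * 0.311 = 1965
15–29: 2488 * 0.97 = 2413
30–44: 10185 * 0.943 = 9604
45+: 6318 * 0.975 + 10691 * 0.404 = 6160 + 4319 = 10479
Net migration: 0–14 + 560 → 2525
Giving 2525 / 2413 / 9604 / 10479.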